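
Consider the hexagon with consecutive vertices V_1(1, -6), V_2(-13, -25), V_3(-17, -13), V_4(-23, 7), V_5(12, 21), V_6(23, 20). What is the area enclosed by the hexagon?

872.5

V_1→V_2: (1)(-25) − (-13)(-6) = -103
V_2→V_3: (-13)(-13) − (-17)(-25) = -256
V_3→V_4: (-17)(7) − (-23)(-13) = -418
V_4→V_5: (-23)(21) − (12)(7) = -567
V_5→V_6: (12)(20) − (23)(21) = -243
V_6→V_1: (23)(-6) − (1)(20) = -158
Σ = -1745
Area = |Σ|/2 = 872.5.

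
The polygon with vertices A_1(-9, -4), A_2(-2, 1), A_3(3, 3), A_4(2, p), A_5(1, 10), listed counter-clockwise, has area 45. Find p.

8

The doubled signed area Σ (x_i y_{i+1} − x_{i+1} y_i) is linear in p.
With p=0 it equals 74; the coefficient of p is 2 (from the two edges through A_4).
So 2·p + 74 = 2·45 = 90 ⇒ p = 8.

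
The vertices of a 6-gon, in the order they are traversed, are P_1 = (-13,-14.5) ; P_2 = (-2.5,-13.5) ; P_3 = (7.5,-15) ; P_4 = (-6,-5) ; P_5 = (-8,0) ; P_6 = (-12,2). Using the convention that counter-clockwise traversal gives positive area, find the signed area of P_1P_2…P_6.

Apply the surveyor's formula: 2A = Σ (x_i·y_{i+1} − x_{i+1}·y_i), indices taken mod 6.
Σ = (139.25) + (138.75) + (-127.5) + (-40) + (-16) + (200) = 294.5
Signed area = Σ/2 = 147.25 (positive ⇒ counter-clockwise traversal).

147.25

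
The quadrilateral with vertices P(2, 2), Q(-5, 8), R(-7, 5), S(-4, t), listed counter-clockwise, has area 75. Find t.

-9

Write out the shoelace sum; only the two edges meeting at S involve t:
2·Area = [((-7)·t − (-4)·5) + ((-4)·2 − 2·t)] + 57
       = -9·t + 69 = 150
⇒ t = -9.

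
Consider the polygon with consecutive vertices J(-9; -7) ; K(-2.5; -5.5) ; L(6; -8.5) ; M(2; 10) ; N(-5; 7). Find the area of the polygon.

Apply the shoelace (surveyor's) formula: 2A = Σ (x_i·y_{i+1} − x_{i+1}·y_i), indices taken mod 5.
J→K: (-9)(-5.5) − (-2.5)(-7) = 32
K→L: (-2.5)(-8.5) − (6)(-5.5) = 54.25
L→M: (6)(10) − (2)(-8.5) = 77
M→N: (2)(7) − (-5)(10) = 64
N→J: (-5)(-7) − (-9)(7) = 98
Σ = 325.25
Area = |Σ|/2 = 162.625.

162.625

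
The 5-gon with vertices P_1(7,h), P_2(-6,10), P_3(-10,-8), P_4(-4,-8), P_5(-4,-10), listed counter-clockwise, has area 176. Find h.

The doubled signed area Σ (x_i y_{i+1} − x_{i+1} y_i) is linear in h.
With h=0 it equals 344; the coefficient of h is 2 (from the two edges through P_1).
So 2·h + 344 = 2·176 = 352 ⇒ h = 4.

4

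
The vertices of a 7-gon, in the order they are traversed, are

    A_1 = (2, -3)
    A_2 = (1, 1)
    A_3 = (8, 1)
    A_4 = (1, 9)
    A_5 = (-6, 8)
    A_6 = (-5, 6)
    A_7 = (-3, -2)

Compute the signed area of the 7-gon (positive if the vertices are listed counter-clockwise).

A_1→A_2: (2)(1) − (1)(-3) = 5
A_2→A_3: (1)(1) − (8)(1) = -7
A_3→A_4: (8)(9) − (1)(1) = 71
A_4→A_5: (1)(8) − (-6)(9) = 62
A_5→A_6: (-6)(6) − (-5)(8) = 4
A_6→A_7: (-5)(-2) − (-3)(6) = 28
A_7→A_1: (-3)(-3) − (2)(-2) = 13
Σ = 176
Signed area = Σ/2 = 88 (positive ⇒ counter-clockwise traversal).

88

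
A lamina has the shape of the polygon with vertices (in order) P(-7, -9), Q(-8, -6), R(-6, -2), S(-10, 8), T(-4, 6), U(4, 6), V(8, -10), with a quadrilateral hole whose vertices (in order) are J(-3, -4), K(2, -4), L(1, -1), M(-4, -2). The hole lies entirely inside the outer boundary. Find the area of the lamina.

199

Outer boundary:
Apply the surveyor's formula: 2A = Σ (x_i·y_{i+1} − x_{i+1}·y_i), indices taken mod 7.
Σ = (-30) + (-20) + (-68) + (-28) + (-48) + (-88) + (-142) = -424
Area = |Σ|/2 = 212.
Hole:
Apply Gauss's area formula: 2A = Σ (x_i·y_{i+1} − x_{i+1}·y_i), indices taken mod 4.
Cross-terms: 20, 2, -6, 10  ⇒  Σ = 26
Area = |Σ|/2 = 13.
Net area = 212 − 13 = 199.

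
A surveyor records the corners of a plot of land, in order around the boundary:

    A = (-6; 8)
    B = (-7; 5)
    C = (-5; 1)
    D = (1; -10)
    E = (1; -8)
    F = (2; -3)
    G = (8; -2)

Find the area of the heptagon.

Cross-terms: 26, 18, 49, 2, 13, 20, 52  ⇒  Σ = 180
Area = |Σ|/2 = 90.

90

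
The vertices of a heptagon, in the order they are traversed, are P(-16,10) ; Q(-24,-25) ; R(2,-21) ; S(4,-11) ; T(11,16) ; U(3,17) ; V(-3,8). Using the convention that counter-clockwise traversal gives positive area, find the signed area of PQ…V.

Cross-terms: 640, 554, 62, 185, 139, 75, 98  ⇒  Σ = 1753
Signed area = Σ/2 = 876.5 (positive ⇒ counter-clockwise traversal).

876.5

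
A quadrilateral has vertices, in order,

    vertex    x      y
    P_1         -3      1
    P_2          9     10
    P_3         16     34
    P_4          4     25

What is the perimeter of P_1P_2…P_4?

80

|P_1P_2| = √((12)² + (9)²) = √225 = 15
|P_2P_3| = √((7)² + (24)²) = √625 = 25
|P_3P_4| = √((-12)² + (-9)²) = √225 = 15
|P_4P_1| = √((-7)² + (-24)²) = √625 = 25
Perimeter = 15 + 25 + 15 + 25 = 80.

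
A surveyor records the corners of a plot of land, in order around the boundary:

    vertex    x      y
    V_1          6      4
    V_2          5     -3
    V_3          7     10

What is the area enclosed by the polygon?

0.5

Σ = (-38) + (71) + (-32) = 1
Area = |Σ|/2 = 0.5.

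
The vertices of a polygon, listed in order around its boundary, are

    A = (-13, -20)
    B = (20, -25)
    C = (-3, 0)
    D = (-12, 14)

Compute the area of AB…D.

A→B: (-13)(-25) − (20)(-20) = 725
B→C: (20)(0) − (-3)(-25) = -75
C→D: (-3)(14) − (-12)(0) = -42
D→A: (-12)(-20) − (-13)(14) = 422
Σ = 1030
Area = |Σ|/2 = 515.

515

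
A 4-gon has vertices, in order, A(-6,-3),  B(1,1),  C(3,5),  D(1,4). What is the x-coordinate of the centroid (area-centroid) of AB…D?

-2/3

Apply the shoelace (surveyor's) formula. First the cross-terms c_i = x_i·y_{i+1} − x_{i+1}·y_i:
  -3, 2, 7, 21  ⇒  2A = 27, A = 13.5.
Then Σ (x_i + x_{i+1})·c_i = -54, so x̄ = -54 / (6·13.5) = -2/3.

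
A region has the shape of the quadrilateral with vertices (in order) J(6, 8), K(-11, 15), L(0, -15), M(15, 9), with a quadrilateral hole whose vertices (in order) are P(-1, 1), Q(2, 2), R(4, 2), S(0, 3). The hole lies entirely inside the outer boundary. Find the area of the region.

313.5

Outer boundary:
Apply the surveyor's formula: 2A = Σ (x_i·y_{i+1} − x_{i+1}·y_i), indices taken mod 4.
Σ = (178) + (165) + (225) + (66) = 634
Area = |Σ|/2 = 317.
Hole:
Apply the shoelace formula: 2A = Σ (x_i·y_{i+1} − x_{i+1}·y_i), indices taken mod 4.
P→Q: (-1)(2) − (2)(1) = -4
Q→R: (2)(2) − (4)(2) = -4
R→S: (4)(3) − (0)(2) = 12
S→P: (0)(1) − (-1)(3) = 3
Σ = 7
Area = |Σ|/2 = 3.5.
Net area = 317 − 3.5 = 313.5.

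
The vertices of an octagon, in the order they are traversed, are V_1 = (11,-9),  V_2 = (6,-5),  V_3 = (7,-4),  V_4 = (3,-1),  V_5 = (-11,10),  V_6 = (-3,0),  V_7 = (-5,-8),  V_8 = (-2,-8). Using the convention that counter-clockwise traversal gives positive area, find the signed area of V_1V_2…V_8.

Apply the shoelace (surveyor's) formula: 2A = Σ (x_i·y_{i+1} − x_{i+1}·y_i), indices taken mod 8.
Σ = (-1) + (11) + (5) + (19) + (30) + (24) + (24) + (106) = 218
Signed area = Σ/2 = 109 (positive ⇒ counter-clockwise traversal).

109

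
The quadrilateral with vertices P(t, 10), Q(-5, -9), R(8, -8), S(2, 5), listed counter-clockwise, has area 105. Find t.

Write out the shoelace sum; only the two edges meeting at P involve t:
2·Area = [(2·10 − t·5) + (t·(-9) − (-5)·10)] + 168
       = -14·t + 238 = 210
⇒ t = 2.

2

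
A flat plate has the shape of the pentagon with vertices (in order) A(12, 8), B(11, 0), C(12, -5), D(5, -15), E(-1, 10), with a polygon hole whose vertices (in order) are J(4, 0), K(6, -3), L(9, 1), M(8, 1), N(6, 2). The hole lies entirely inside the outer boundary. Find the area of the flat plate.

183.5

Outer boundary:
Apply the surveyor's formula: 2A = Σ (x_i·y_{i+1} − x_{i+1}·y_i), indices taken mod 5.
Σ = (-88) + (-55) + (-155) + (35) + (-128) = -391
Area = |Σ|/2 = 195.5.
Hole:
J→K: (4)(-3) − (6)(0) = -12
K→L: (6)(1) − (9)(-3) = 33
L→M: (9)(1) − (8)(1) = 1
M→N: (8)(2) − (6)(1) = 10
N→J: (6)(0) − (4)(2) = -8
Σ = 24
Area = |Σ|/2 = 12.
Net area = 195.5 − 12 = 183.5.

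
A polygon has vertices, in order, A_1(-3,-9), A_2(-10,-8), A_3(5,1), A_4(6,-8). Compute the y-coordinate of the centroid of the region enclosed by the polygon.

Apply Gauss's area formula. First the cross-terms c_i = x_i·y_{i+1} − x_{i+1}·y_i:
  -66, 30, -46, -78  ⇒  2A = -160, A = -80.
Then Σ (y_i + y_{i+1})·c_i = 2560, so ȳ = 2560 / (6·(-80)) = -16/3.

-16/3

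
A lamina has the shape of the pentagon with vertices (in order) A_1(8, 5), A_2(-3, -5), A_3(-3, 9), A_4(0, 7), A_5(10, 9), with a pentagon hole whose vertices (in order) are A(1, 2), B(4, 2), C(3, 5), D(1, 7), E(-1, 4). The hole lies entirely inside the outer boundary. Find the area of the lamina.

Outer boundary:
Apply the shoelace (surveyor's) formula: 2A = Σ (x_i·y_{i+1} − x_{i+1}·y_i), indices taken mod 5.
Σ = (-25) + (-42) + (-21) + (-70) + (-22) = -180
Area = |Σ|/2 = 90.
Hole:
A→B: (1)(2) − (4)(2) = -6
B→C: (4)(5) − (3)(2) = 14
C→D: (3)(7) − (1)(5) = 16
D→E: (1)(4) − (-1)(7) = 11
E→A: (-1)(2) − (1)(4) = -6
Σ = 29
Area = |Σ|/2 = 14.5.
Net area = 90 − 14.5 = 75.5.

75.5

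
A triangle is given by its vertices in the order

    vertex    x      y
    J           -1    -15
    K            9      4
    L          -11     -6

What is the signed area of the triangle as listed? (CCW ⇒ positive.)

140

Apply the shoelace formula: 2A = Σ (x_i·y_{i+1} − x_{i+1}·y_i), indices taken mod 3.
Σ = (131) + (-10) + (159) = 280
Signed area = Σ/2 = 140 (positive ⇒ counter-clockwise traversal).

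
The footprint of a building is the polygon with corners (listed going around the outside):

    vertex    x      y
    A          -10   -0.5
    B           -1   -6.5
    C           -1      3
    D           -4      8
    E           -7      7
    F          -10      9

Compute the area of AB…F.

94.5

Apply the shoelace (surveyor's) formula: 2A = Σ (x_i·y_{i+1} − x_{i+1}·y_i), indices taken mod 6.
Σ = (64.5) + (-9.5) + (4) + (28) + (7) + (95) = 189
Area = |Σ|/2 = 94.5.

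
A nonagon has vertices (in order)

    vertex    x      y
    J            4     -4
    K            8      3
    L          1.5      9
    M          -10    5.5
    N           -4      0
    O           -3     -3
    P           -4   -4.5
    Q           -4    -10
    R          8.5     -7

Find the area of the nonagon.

187.125

Σ = (44) + (67.5) + (98.25) + (22) + (12) + (1.5) + (22) + (113) + (-6) = 374.25
Area = |Σ|/2 = 187.125.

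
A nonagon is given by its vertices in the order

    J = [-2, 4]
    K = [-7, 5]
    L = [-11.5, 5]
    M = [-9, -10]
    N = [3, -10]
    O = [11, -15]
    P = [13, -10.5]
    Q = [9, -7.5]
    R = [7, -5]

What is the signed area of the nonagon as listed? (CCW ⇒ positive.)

243.75

Apply the shoelace formula: 2A = Σ (x_i·y_{i+1} − x_{i+1}·y_i), indices taken mod 9.
Σ = (18) + (22.5) + (160) + (120) + (65) + (79.5) + (-3) + (7.5) + (18) = 487.5
Signed area = Σ/2 = 243.75 (positive ⇒ counter-clockwise traversal).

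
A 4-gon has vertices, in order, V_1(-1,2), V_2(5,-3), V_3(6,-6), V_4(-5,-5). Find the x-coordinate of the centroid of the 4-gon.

65/141

Apply the shoelace (surveyor's) formula. First the cross-terms c_i = x_i·y_{i+1} − x_{i+1}·y_i:
  -7, -12, -60, -15  ⇒  2A = -94, A = -47.
Then Σ (x_i + x_{i+1})·c_i = -130, so x̄ = -130 / (6·(-47)) = 65/141.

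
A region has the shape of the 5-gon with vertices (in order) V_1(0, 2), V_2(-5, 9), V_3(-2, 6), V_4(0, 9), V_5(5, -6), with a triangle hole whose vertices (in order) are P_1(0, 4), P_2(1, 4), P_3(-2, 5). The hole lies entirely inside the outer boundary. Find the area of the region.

27

Outer boundary:
Σ = (10) + (-12) + (-18) + (-45) + (10) = -55
Area = |Σ|/2 = 27.5.
Hole:
Apply the shoelace formula: 2A = Σ (x_i·y_{i+1} − x_{i+1}·y_i), indices taken mod 3.
Σ = (-4) + (13) + (-8) = 1
Area = |Σ|/2 = 0.5.
Net area = 27.5 − 0.5 = 27.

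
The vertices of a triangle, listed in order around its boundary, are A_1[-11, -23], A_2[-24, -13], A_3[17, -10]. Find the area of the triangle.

Cross-terms: -409, 461, -501  ⇒  Σ = -449
Area = |Σ|/2 = 224.5.

224.5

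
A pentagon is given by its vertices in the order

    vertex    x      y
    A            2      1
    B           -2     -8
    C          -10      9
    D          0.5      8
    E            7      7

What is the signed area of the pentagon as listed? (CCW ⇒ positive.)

Apply the surveyor's formula: 2A = Σ (x_i·y_{i+1} − x_{i+1}·y_i), indices taken mod 5.
Cross-terms: -14, -98, -84.5, -52.5, -7  ⇒  Σ = -256
Signed area = Σ/2 = -128 (negative ⇒ clockwise traversal).

-128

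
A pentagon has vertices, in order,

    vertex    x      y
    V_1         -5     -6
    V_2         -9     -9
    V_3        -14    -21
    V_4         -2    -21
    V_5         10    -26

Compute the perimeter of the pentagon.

68

|V_1V_2| = √((-4)² + (-3)²) = √25 = 5
|V_2V_3| = √((-5)² + (-12)²) = √169 = 13
|V_3V_4| = √((12)² + (0)²) = √144 = 12
|V_4V_5| = √((12)² + (-5)²) = √169 = 13
|V_5V_1| = √((-15)² + (20)²) = √625 = 25
Perimeter = 5 + 13 + 12 + 13 + 25 = 68.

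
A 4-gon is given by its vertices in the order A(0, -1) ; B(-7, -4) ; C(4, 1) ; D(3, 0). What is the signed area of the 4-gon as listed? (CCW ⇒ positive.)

-2

Apply the shoelace (surveyor's) formula: 2A = Σ (x_i·y_{i+1} − x_{i+1}·y_i), indices taken mod 4.
Cross-terms: -7, 9, -3, -3  ⇒  Σ = -4
Signed area = Σ/2 = -2 (negative ⇒ clockwise traversal).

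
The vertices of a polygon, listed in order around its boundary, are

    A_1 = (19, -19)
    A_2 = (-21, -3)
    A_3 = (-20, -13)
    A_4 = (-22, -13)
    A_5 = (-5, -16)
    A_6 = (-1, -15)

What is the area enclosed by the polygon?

190.5

Apply the shoelace (surveyor's) formula: 2A = Σ (x_i·y_{i+1} − x_{i+1}·y_i), indices taken mod 6.
Σ = (-456) + (213) + (-26) + (287) + (59) + (304) = 381
Area = |Σ|/2 = 190.5.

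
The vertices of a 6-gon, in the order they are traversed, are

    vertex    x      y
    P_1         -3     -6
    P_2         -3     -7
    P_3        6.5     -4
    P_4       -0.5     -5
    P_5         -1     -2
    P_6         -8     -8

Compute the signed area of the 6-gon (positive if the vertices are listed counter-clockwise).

19

Apply the surveyor's formula: 2A = Σ (x_i·y_{i+1} − x_{i+1}·y_i), indices taken mod 6.
P_1→P_2: (-3)(-7) − (-3)(-6) = 3
P_2→P_3: (-3)(-4) − (6.5)(-7) = 57.5
P_3→P_4: (6.5)(-5) − (-0.5)(-4) = -34.5
P_4→P_5: (-0.5)(-2) − (-1)(-5) = -4
P_5→P_6: (-1)(-8) − (-8)(-2) = -8
P_6→P_1: (-8)(-6) − (-3)(-8) = 24
Σ = 38
Signed area = Σ/2 = 19 (positive ⇒ counter-clockwise traversal).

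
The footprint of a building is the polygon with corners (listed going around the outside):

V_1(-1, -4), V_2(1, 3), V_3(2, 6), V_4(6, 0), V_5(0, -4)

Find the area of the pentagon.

31.5

Σ = (1) + (0) + (-36) + (-24) + (-4) = -63
Area = |Σ|/2 = 31.5.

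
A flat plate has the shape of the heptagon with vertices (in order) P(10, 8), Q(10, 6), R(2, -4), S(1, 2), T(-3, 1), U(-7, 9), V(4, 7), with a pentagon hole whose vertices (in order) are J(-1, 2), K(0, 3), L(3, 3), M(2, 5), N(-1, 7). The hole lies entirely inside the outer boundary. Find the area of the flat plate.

89.5

Outer boundary:
Apply the surveyor's formula: 2A = Σ (x_i·y_{i+1} − x_{i+1}·y_i), indices taken mod 7.
Cross-terms: -20, -52, 8, 7, -20, -85, -38  ⇒  Σ = -200
Area = |Σ|/2 = 100.
Hole:
Cross-terms: -3, -9, 9, 19, 5  ⇒  Σ = 21
Area = |Σ|/2 = 10.5.
Net area = 100 − 10.5 = 89.5.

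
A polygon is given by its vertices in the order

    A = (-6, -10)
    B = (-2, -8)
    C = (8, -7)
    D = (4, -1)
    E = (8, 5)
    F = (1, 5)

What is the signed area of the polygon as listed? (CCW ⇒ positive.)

A→B: (-6)(-8) − (-2)(-10) = 28
B→C: (-2)(-7) − (8)(-8) = 78
C→D: (8)(-1) − (4)(-7) = 20
D→E: (4)(5) − (8)(-1) = 28
E→F: (8)(5) − (1)(5) = 35
F→A: (1)(-10) − (-6)(5) = 20
Σ = 209
Signed area = Σ/2 = 104.5 (positive ⇒ counter-clockwise traversal).

104.5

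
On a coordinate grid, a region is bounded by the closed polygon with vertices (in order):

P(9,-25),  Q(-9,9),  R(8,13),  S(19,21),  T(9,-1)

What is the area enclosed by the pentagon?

Σ = (-144) + (-189) + (-79) + (-208) + (-216) = -836
Area = |Σ|/2 = 418.

418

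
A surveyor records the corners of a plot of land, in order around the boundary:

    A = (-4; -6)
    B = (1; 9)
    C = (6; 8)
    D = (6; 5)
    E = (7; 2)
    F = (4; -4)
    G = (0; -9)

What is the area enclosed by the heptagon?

112.5

Apply the shoelace (surveyor's) formula: 2A = Σ (x_i·y_{i+1} − x_{i+1}·y_i), indices taken mod 7.
Σ = (-30) + (-46) + (-18) + (-23) + (-36) + (-36) + (-36) = -225
Area = |Σ|/2 = 112.5.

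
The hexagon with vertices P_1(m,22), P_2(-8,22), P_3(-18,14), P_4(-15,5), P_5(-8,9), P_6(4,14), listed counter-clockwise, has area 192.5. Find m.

-5

Write out the shoelace sum; only the two edges meeting at P_1 involve m:
2·Area = [(4·22 − m·14) + (m·22 − (-8)·22)] + 161
       = 8·m + 425 = 385
⇒ m = -5.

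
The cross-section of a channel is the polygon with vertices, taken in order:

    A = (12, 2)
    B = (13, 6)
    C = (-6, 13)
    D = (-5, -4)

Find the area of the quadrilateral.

Apply the shoelace formula: 2A = Σ (x_i·y_{i+1} − x_{i+1}·y_i), indices taken mod 4.
Σ = (46) + (205) + (89) + (38) = 378
Area = |Σ|/2 = 189.

189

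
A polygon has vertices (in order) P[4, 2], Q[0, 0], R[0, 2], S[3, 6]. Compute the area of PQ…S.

12

Apply the shoelace formula: 2A = Σ (x_i·y_{i+1} − x_{i+1}·y_i), indices taken mod 4.
Cross-terms: 0, 0, -6, -18  ⇒  Σ = -24
Area = |Σ|/2 = 12.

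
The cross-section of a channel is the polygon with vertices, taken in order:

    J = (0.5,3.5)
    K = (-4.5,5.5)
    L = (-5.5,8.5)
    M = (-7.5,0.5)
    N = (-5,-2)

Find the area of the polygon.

Apply the shoelace (surveyor's) formula: 2A = Σ (x_i·y_{i+1} − x_{i+1}·y_i), indices taken mod 5.
Σ = (18.5) + (-8) + (61) + (17.5) + (-16.5) = 72.5
Area = |Σ|/2 = 36.25.

36.25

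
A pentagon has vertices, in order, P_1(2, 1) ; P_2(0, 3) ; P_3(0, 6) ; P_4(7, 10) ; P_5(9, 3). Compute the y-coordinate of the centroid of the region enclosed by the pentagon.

511/102

Apply the shoelace formula. First the cross-terms c_i = x_i·y_{i+1} − x_{i+1}·y_i:
  6, 0, -42, -69, 3  ⇒  2A = -102, A = -51.
Then Σ (y_i + y_{i+1})·c_i = -1533, so ȳ = -1533 / (6·(-51)) = 511/102.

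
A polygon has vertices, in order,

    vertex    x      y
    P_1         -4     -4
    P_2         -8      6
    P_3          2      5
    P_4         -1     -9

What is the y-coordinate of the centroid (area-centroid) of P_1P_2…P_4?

Apply Gauss's area formula. First the cross-terms c_i = x_i·y_{i+1} − x_{i+1}·y_i:
  -56, -52, -13, -32  ⇒  2A = -153, A = -76.5.
Then Σ (y_i + y_{i+1})·c_i = -216, so ȳ = -216 / (6·(-76.5)) = 8/17.

8/17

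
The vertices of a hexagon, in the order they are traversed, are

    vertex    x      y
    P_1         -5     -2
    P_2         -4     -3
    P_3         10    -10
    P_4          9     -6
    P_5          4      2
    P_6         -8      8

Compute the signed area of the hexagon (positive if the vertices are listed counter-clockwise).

126.5

Apply Gauss's area formula: 2A = Σ (x_i·y_{i+1} − x_{i+1}·y_i), indices taken mod 6.
Σ = (7) + (70) + (30) + (42) + (48) + (56) = 253
Signed area = Σ/2 = 126.5 (positive ⇒ counter-clockwise traversal).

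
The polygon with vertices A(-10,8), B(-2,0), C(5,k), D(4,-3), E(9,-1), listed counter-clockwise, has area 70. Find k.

Write out the shoelace sum; only the two edges meeting at C involve k:
2·Area = [((-2)·k − 5·0) + (5·(-3) − 4·k)] + 101
       = -6·k + 86 = 140
⇒ k = -9.

-9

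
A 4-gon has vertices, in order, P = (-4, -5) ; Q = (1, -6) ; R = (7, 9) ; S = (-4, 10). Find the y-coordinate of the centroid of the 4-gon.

358/123

Apply the shoelace formula. First the cross-terms c_i = x_i·y_{i+1} − x_{i+1}·y_i:
  29, 51, 106, 60  ⇒  2A = 246, A = 123.
Then Σ (y_i + y_{i+1})·c_i = 2148, so ȳ = 2148 / (6·123) = 358/123.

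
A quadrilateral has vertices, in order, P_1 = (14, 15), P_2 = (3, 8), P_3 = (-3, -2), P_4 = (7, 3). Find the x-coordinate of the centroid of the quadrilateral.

146/27

Apply the shoelace formula. First the cross-terms c_i = x_i·y_{i+1} − x_{i+1}·y_i:
  67, 18, 5, 63  ⇒  2A = 153, A = 76.5.
Then Σ (x_i + x_{i+1})·c_i = 2482, so x̄ = 2482 / (6·76.5) = 146/27.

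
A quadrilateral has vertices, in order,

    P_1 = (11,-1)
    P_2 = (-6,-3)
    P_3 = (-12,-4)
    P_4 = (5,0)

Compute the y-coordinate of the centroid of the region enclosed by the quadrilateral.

-55/36

Apply the shoelace (surveyor's) formula. First the cross-terms c_i = x_i·y_{i+1} − x_{i+1}·y_i:
  -39, -12, 20, -5  ⇒  2A = -36, A = -18.
Then Σ (y_i + y_{i+1})·c_i = 165, so ȳ = 165 / (6·(-18)) = -55/36.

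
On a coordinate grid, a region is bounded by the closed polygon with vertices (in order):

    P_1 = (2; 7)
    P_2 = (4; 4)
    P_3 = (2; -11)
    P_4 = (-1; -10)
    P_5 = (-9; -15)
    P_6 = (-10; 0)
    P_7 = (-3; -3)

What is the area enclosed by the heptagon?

Σ = (-20) + (-52) + (-31) + (-75) + (-150) + (30) + (-15) = -313
Area = |Σ|/2 = 156.5.

156.5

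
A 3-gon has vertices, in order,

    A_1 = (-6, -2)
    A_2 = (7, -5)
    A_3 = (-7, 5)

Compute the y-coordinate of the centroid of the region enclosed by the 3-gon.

-2/3

Apply the shoelace (surveyor's) formula. First the cross-terms c_i = x_i·y_{i+1} − x_{i+1}·y_i:
  44, 0, 44  ⇒  2A = 88, A = 44.
Then Σ (y_i + y_{i+1})·c_i = -176, so ȳ = -176 / (6·44) = -2/3.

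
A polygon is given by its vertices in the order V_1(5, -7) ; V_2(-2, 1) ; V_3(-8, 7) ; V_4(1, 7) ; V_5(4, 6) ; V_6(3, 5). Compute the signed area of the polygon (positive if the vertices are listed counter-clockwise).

V_1→V_2: (5)(1) − (-2)(-7) = -9
V_2→V_3: (-2)(7) − (-8)(1) = -6
V_3→V_4: (-8)(7) − (1)(7) = -63
V_4→V_5: (1)(6) − (4)(7) = -22
V_5→V_6: (4)(5) − (3)(6) = 2
V_6→V_1: (3)(-7) − (5)(5) = -46
Σ = -144
Signed area = Σ/2 = -72 (negative ⇒ clockwise traversal).

-72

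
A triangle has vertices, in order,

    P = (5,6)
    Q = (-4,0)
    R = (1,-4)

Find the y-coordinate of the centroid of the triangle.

Apply Gauss's area formula. First the cross-terms c_i = x_i·y_{i+1} − x_{i+1}·y_i:
  24, 16, 26  ⇒  2A = 66, A = 33.
Then Σ (y_i + y_{i+1})·c_i = 132, so ȳ = 132 / (6·33) = 2/3.

2/3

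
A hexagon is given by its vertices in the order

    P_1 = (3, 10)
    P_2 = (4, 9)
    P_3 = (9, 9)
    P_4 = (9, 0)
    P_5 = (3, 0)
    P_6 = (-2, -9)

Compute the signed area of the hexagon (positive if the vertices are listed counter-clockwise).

Apply the shoelace (surveyor's) formula: 2A = Σ (x_i·y_{i+1} − x_{i+1}·y_i), indices taken mod 6.
P_1→P_2: (3)(9) − (4)(10) = -13
P_2→P_3: (4)(9) − (9)(9) = -45
P_3→P_4: (9)(0) − (9)(9) = -81
P_4→P_5: (9)(0) − (3)(0) = 0
P_5→P_6: (3)(-9) − (-2)(0) = -27
P_6→P_1: (-2)(10) − (3)(-9) = 7
Σ = -159
Signed area = Σ/2 = -79.5 (negative ⇒ clockwise traversal).

-79.5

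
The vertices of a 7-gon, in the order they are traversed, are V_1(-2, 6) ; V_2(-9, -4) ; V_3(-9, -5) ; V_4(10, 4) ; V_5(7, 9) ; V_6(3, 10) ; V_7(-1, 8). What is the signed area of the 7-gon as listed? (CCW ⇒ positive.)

117

Apply Gauss's area formula: 2A = Σ (x_i·y_{i+1} − x_{i+1}·y_i), indices taken mod 7.
Σ = (62) + (9) + (14) + (62) + (43) + (34) + (10) = 234
Signed area = Σ/2 = 117 (positive ⇒ counter-clockwise traversal).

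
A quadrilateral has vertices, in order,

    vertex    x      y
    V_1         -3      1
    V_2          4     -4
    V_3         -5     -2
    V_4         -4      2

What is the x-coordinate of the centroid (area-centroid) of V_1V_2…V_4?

-46/27

Apply Gauss's area formula. First the cross-terms c_i = x_i·y_{i+1} − x_{i+1}·y_i:
  8, -28, -18, 2  ⇒  2A = -36, A = -18.
Then Σ (x_i + x_{i+1})·c_i = 184, so x̄ = 184 / (6·(-18)) = -46/27.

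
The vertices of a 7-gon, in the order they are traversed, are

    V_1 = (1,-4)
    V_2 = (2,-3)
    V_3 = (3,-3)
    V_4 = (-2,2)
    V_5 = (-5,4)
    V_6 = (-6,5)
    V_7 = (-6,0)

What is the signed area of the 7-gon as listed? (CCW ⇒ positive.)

Cross-terms: 5, 3, 0, 2, -1, 30, 24  ⇒  Σ = 63
Signed area = Σ/2 = 31.5 (positive ⇒ counter-clockwise traversal).

31.5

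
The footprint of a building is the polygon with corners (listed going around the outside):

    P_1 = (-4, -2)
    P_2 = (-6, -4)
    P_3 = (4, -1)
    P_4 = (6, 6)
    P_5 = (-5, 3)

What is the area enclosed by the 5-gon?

Cross-terms: 4, 22, 30, 48, 22  ⇒  Σ = 126
Area = |Σ|/2 = 63.

63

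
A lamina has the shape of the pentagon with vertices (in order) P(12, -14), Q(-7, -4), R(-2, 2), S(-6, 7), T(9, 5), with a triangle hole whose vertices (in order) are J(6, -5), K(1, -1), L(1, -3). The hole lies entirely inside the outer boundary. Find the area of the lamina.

Outer boundary:
Σ = (-146) + (-22) + (-2) + (-93) + (-186) = -449
Area = |Σ|/2 = 224.5.
Hole:
Apply Gauss's area formula: 2A = Σ (x_i·y_{i+1} − x_{i+1}·y_i), indices taken mod 3.
Σ = (-1) + (-2) + (13) = 10
Area = |Σ|/2 = 5.
Net area = 224.5 − 5 = 219.5.

219.5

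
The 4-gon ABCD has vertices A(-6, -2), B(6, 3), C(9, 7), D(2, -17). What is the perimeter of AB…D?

|AB| = √((12)² + (5)²) = √169 = 13
|BC| = √((3)² + (4)²) = √25 = 5
|CD| = √((-7)² + (-24)²) = √625 = 25
|DA| = √((-8)² + (15)²) = √289 = 17
Perimeter = 13 + 5 + 25 + 17 = 60.

60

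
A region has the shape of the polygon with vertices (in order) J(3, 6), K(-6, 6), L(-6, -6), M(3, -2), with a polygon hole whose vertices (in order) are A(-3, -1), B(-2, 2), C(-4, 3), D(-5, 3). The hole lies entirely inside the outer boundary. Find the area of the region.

84.5

Outer boundary:
Apply Gauss's area formula: 2A = Σ (x_i·y_{i+1} − x_{i+1}·y_i), indices taken mod 4.
J→K: (3)(6) − (-6)(6) = 54
K→L: (-6)(-6) − (-6)(6) = 72
L→M: (-6)(-2) − (3)(-6) = 30
M→J: (3)(6) − (3)(-2) = 24
Σ = 180
Area = |Σ|/2 = 90.
Hole:
Apply Gauss's area formula: 2A = Σ (x_i·y_{i+1} − x_{i+1}·y_i), indices taken mod 4.
A→B: (-3)(2) − (-2)(-1) = -8
B→C: (-2)(3) − (-4)(2) = 2
C→D: (-4)(3) − (-5)(3) = 3
D→A: (-5)(-1) − (-3)(3) = 14
Σ = 11
Area = |Σ|/2 = 5.5.
Net area = 90 − 5.5 = 84.5.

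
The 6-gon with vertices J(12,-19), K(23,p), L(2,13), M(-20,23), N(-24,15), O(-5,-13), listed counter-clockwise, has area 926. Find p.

-8

Write out the shoelace sum; only the two edges meeting at K involve p:
2·Area = [(12·p − 23·(-19)) + (23·13 − 2·p)] + 1196
       = 10·p + 1932 = 1852
⇒ p = -8.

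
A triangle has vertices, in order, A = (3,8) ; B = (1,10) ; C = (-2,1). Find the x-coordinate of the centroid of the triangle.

Apply the shoelace (surveyor's) formula. First the cross-terms c_i = x_i·y_{i+1} − x_{i+1}·y_i:
  22, 21, -19  ⇒  2A = 24, A = 12.
Then Σ (x_i + x_{i+1})·c_i = 48, so x̄ = 48 / (6·12) = 2/3.

2/3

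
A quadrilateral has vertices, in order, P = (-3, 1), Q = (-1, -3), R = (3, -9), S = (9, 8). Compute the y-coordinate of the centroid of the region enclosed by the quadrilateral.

-22/249

Apply Gauss's area formula. First the cross-terms c_i = x_i·y_{i+1} − x_{i+1}·y_i:
  10, 18, 105, 33  ⇒  2A = 166, A = 83.
Then Σ (y_i + y_{i+1})·c_i = -44, so ȳ = -44 / (6·83) = -22/249.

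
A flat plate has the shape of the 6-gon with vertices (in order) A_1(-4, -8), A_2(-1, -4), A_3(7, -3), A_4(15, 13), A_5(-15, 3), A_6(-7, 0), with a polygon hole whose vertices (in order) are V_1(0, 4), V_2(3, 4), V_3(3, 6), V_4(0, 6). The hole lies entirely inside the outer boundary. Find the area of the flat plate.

240

Outer boundary:
A_1→A_2: (-4)(-4) − (-1)(-8) = 8
A_2→A_3: (-1)(-3) − (7)(-4) = 31
A_3→A_4: (7)(13) − (15)(-3) = 136
A_4→A_5: (15)(3) − (-15)(13) = 240
A_5→A_6: (-15)(0) − (-7)(3) = 21
A_6→A_1: (-7)(-8) − (-4)(0) = 56
Σ = 492
Area = |Σ|/2 = 246.
Hole:
Apply the shoelace formula: 2A = Σ (x_i·y_{i+1} − x_{i+1}·y_i), indices taken mod 4.
Σ = (-12) + (6) + (18) + (0) = 12
Area = |Σ|/2 = 6.
Net area = 246 − 6 = 240.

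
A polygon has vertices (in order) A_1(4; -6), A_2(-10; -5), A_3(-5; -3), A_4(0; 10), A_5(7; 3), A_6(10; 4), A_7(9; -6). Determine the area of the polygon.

A_1→A_2: (4)(-5) − (-10)(-6) = -80
A_2→A_3: (-10)(-3) − (-5)(-5) = 5
A_3→A_4: (-5)(10) − (0)(-3) = -50
A_4→A_5: (0)(3) − (7)(10) = -70
A_5→A_6: (7)(4) − (10)(3) = -2
A_6→A_7: (10)(-6) − (9)(4) = -96
A_7→A_1: (9)(-6) − (4)(-6) = -30
Σ = -323
Area = |Σ|/2 = 161.5.

161.5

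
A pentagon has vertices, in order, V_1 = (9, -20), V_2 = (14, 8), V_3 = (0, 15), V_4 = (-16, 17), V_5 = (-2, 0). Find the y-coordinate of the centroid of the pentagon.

224/73

Apply the shoelace (surveyor's) formula. First the cross-terms c_i = x_i·y_{i+1} − x_{i+1}·y_i:
  352, 210, 240, 34, 40  ⇒  2A = 876, A = 438.
Then Σ (y_i + y_{i+1})·c_i = 8064, so ȳ = 8064 / (6·438) = 224/73.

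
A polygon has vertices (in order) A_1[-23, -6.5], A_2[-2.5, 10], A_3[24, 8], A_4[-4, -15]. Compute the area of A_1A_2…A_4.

576.625

Cross-terms: -246.25, -260, -328, -319  ⇒  Σ = -1153.25
Area = |Σ|/2 = 576.625.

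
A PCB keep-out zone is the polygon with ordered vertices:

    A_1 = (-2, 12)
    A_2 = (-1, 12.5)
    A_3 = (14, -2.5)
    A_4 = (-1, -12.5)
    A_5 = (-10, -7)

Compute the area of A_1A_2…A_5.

307.5

Apply the shoelace formula: 2A = Σ (x_i·y_{i+1} − x_{i+1}·y_i), indices taken mod 5.
A_1→A_2: (-2)(12.5) − (-1)(12) = -13
A_2→A_3: (-1)(-2.5) − (14)(12.5) = -172.5
A_3→A_4: (14)(-12.5) − (-1)(-2.5) = -177.5
A_4→A_5: (-1)(-7) − (-10)(-12.5) = -118
A_5→A_1: (-10)(12) − (-2)(-7) = -134
Σ = -615
Area = |Σ|/2 = 307.5.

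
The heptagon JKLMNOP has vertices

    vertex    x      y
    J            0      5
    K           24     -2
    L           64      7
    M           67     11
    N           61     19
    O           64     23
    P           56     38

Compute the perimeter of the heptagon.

168

|JK| = √((24)² + (-7)²) = √625 = 25
|KL| = √((40)² + (9)²) = √1681 = 41
|LM| = √((3)² + (4)²) = √25 = 5
|MN| = √((-6)² + (8)²) = √100 = 10
|NO| = √((3)² + (4)²) = √25 = 5
|OP| = √((-8)² + (15)²) = √289 = 17
|PJ| = √((-56)² + (-33)²) = √4225 = 65
Perimeter = 25 + 41 + 5 + 10 + 5 + 17 + 65 = 168.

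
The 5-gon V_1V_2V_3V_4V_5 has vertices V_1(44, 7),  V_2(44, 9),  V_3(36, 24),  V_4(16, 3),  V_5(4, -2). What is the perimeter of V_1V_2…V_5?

|V_1V_2| = √((0)² + (2)²) = √4 = 2
|V_2V_3| = √((-8)² + (15)²) = √289 = 17
|V_3V_4| = √((-20)² + (-21)²) = √841 = 29
|V_4V_5| = √((-12)² + (-5)²) = √169 = 13
|V_5V_1| = √((40)² + (9)²) = √1681 = 41
Perimeter = 2 + 17 + 29 + 13 + 41 = 102.

102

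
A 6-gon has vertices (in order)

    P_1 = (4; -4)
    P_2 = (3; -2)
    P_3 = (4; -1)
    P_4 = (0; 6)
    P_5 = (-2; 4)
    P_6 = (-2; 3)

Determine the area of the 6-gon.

21.5

P_1→P_2: (4)(-2) − (3)(-4) = 4
P_2→P_3: (3)(-1) − (4)(-2) = 5
P_3→P_4: (4)(6) − (0)(-1) = 24
P_4→P_5: (0)(4) − (-2)(6) = 12
P_5→P_6: (-2)(3) − (-2)(4) = 2
P_6→P_1: (-2)(-4) − (4)(3) = -4
Σ = 43
Area = |Σ|/2 = 21.5.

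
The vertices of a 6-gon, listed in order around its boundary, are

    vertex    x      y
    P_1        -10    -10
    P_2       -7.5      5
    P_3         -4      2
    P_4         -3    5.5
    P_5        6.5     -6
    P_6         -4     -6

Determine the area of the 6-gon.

Cross-terms: -125, 5, -16, -17.75, -63, -20  ⇒  Σ = -236.75
Area = |Σ|/2 = 118.375.

118.375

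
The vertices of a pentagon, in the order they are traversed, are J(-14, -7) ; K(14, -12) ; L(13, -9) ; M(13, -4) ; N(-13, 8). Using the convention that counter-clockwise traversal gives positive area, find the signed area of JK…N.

308

Σ = (266) + (30) + (65) + (52) + (203) = 616
Signed area = Σ/2 = 308 (positive ⇒ counter-clockwise traversal).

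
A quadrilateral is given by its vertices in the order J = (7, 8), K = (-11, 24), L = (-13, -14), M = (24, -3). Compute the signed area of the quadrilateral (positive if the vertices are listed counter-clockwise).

655

Apply the surveyor's formula: 2A = Σ (x_i·y_{i+1} − x_{i+1}·y_i), indices taken mod 4.
Σ = (256) + (466) + (375) + (213) = 1310
Signed area = Σ/2 = 655 (positive ⇒ counter-clockwise traversal).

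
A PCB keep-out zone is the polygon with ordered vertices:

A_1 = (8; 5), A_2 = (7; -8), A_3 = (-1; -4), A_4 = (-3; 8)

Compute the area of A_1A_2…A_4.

Apply Gauss's area formula: 2A = Σ (x_i·y_{i+1} − x_{i+1}·y_i), indices taken mod 4.
Σ = (-99) + (-36) + (-20) + (-79) = -234
Area = |Σ|/2 = 117.

117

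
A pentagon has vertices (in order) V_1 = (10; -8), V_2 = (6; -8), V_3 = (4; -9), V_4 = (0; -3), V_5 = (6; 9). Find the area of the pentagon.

93

Σ = (-32) + (-22) + (-12) + (18) + (-138) = -186
Area = |Σ|/2 = 93.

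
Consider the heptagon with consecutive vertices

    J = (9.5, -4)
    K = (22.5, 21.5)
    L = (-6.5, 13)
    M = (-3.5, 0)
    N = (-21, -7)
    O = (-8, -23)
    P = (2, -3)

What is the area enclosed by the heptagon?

657

J→K: (9.5)(21.5) − (22.5)(-4) = 294.25
K→L: (22.5)(13) − (-6.5)(21.5) = 432.25
L→M: (-6.5)(0) − (-3.5)(13) = 45.5
M→N: (-3.5)(-7) − (-21)(0) = 24.5
N→O: (-21)(-23) − (-8)(-7) = 427
O→P: (-8)(-3) − (2)(-23) = 70
P→J: (2)(-4) − (9.5)(-3) = 20.5
Σ = 1314
Area = |Σ|/2 = 657.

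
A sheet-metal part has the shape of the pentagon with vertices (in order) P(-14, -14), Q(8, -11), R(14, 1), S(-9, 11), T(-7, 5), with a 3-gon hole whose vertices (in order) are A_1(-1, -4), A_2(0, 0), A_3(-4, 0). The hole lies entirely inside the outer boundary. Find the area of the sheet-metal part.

Outer boundary:
Apply Gauss's area formula: 2A = Σ (x_i·y_{i+1} − x_{i+1}·y_i), indices taken mod 5.
Σ = (266) + (162) + (163) + (32) + (168) = 791
Area = |Σ|/2 = 395.5.
Hole:
Apply the surveyor's formula: 2A = Σ (x_i·y_{i+1} − x_{i+1}·y_i), indices taken mod 3.
Σ = (0) + (0) + (16) = 16
Area = |Σ|/2 = 8.
Net area = 395.5 − 8 = 387.5.

387.5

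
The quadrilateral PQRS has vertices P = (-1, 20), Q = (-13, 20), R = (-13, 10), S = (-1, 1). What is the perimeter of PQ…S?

56

|PQ| = √((-12)² + (0)²) = √144 = 12
|QR| = √((0)² + (-10)²) = √100 = 10
|RS| = √((12)² + (-9)²) = √225 = 15
|SP| = √((0)² + (19)²) = √361 = 19
Perimeter = 12 + 10 + 15 + 19 = 56.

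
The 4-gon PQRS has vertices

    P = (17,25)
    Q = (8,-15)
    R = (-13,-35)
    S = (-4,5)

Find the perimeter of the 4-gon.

|PQ| = √((-9)² + (-40)²) = √1681 = 41
|QR| = √((-21)² + (-20)²) = √841 = 29
|RS| = √((9)² + (40)²) = √1681 = 41
|SP| = √((21)² + (20)²) = √841 = 29
Perimeter = 41 + 29 + 41 + 29 = 140.

140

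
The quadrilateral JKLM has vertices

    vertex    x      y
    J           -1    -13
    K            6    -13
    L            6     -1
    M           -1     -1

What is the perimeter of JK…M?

38

|JK| = √((7)² + (0)²) = √49 = 7
|KL| = √((0)² + (12)²) = √144 = 12
|LM| = √((-7)² + (0)²) = √49 = 7
|MJ| = √((0)² + (-12)²) = √144 = 12
Perimeter = 7 + 12 + 7 + 12 = 38.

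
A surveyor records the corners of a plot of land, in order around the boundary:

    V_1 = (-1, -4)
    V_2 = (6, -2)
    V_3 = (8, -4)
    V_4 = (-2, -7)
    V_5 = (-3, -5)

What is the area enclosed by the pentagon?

Cross-terms: 26, -8, -64, -11, 7  ⇒  Σ = -50
Area = |Σ|/2 = 25.

25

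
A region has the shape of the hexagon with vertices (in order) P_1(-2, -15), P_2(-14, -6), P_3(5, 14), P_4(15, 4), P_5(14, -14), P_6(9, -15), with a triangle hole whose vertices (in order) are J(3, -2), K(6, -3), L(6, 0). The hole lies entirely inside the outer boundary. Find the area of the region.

530

Outer boundary:
Apply the surveyor's formula: 2A = Σ (x_i·y_{i+1} − x_{i+1}·y_i), indices taken mod 6.
Σ = (-198) + (-166) + (-190) + (-266) + (-84) + (-165) = -1069
Area = |Σ|/2 = 534.5.
Hole:
Apply Gauss's area formula: 2A = Σ (x_i·y_{i+1} − x_{i+1}·y_i), indices taken mod 3.
Σ = (3) + (18) + (-12) = 9
Area = |Σ|/2 = 4.5.
Net area = 534.5 − 4.5 = 530.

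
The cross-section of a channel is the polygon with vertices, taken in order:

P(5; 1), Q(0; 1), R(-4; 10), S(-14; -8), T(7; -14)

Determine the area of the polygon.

Apply Gauss's area formula: 2A = Σ (x_i·y_{i+1} − x_{i+1}·y_i), indices taken mod 5.
Σ = (5) + (4) + (172) + (252) + (77) = 510
Area = |Σ|/2 = 255.

255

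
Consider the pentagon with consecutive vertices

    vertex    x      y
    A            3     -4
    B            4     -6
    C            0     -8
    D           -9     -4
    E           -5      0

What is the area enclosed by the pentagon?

53

Apply the shoelace (surveyor's) formula: 2A = Σ (x_i·y_{i+1} − x_{i+1}·y_i), indices taken mod 5.
Σ = (-2) + (-32) + (-72) + (-20) + (20) = -106
Area = |Σ|/2 = 53.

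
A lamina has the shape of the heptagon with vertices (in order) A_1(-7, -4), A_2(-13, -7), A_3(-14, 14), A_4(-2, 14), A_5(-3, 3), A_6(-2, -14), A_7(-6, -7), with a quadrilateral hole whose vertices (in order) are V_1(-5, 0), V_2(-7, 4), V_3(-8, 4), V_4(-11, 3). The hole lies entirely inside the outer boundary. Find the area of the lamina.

221.5

Outer boundary:
Apply Gauss's area formula: 2A = Σ (x_i·y_{i+1} − x_{i+1}·y_i), indices taken mod 7.
A_1→A_2: (-7)(-7) − (-13)(-4) = -3
A_2→A_3: (-13)(14) − (-14)(-7) = -280
A_3→A_4: (-14)(14) − (-2)(14) = -168
A_4→A_5: (-2)(3) − (-3)(14) = 36
A_5→A_6: (-3)(-14) − (-2)(3) = 48
A_6→A_7: (-2)(-7) − (-6)(-14) = -70
A_7→A_1: (-6)(-4) − (-7)(-7) = -25
Σ = -462
Area = |Σ|/2 = 231.
Hole:
Σ = (-20) + (4) + (20) + (15) = 19
Area = |Σ|/2 = 9.5.
Net area = 231 − 9.5 = 221.5.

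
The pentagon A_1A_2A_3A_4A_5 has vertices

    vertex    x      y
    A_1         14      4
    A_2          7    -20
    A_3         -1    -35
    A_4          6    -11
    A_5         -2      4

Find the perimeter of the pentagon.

|A_1A_2| = √((-7)² + (-24)²) = √625 = 25
|A_2A_3| = √((-8)² + (-15)²) = √289 = 17
|A_3A_4| = √((7)² + (24)²) = √625 = 25
|A_4A_5| = √((-8)² + (15)²) = √289 = 17
|A_5A_1| = √((16)² + (0)²) = √256 = 16
Perimeter = 25 + 17 + 25 + 17 + 16 = 100.

100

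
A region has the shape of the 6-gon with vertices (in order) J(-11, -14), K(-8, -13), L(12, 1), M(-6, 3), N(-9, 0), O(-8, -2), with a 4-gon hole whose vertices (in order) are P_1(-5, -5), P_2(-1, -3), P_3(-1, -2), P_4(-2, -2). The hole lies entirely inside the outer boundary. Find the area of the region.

Outer boundary:
Σ = (31) + (148) + (42) + (27) + (18) + (90) = 356
Area = |Σ|/2 = 178.
Hole:
Apply Gauss's area formula: 2A = Σ (x_i·y_{i+1} − x_{i+1}·y_i), indices taken mod 4.
Σ = (10) + (-1) + (-2) + (0) = 7
Area = |Σ|/2 = 3.5.
Net area = 178 − 3.5 = 174.5.

174.5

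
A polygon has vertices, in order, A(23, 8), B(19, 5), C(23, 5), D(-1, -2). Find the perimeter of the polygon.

|AB| = √((-4)² + (-3)²) = √25 = 5
|BC| = √((4)² + (0)²) = √16 = 4
|CD| = √((-24)² + (-7)²) = √625 = 25
|DA| = √((24)² + (10)²) = √676 = 26
Perimeter = 5 + 4 + 25 + 26 = 60.

60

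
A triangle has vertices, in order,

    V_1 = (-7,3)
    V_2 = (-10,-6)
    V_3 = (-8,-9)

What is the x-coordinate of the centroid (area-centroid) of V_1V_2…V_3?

Apply Gauss's area formula. First the cross-terms c_i = x_i·y_{i+1} − x_{i+1}·y_i:
  72, 42, -87  ⇒  2A = 27, A = 13.5.
Then Σ (x_i + x_{i+1})·c_i = -675, so x̄ = -675 / (6·13.5) = -25/3.

-25/3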